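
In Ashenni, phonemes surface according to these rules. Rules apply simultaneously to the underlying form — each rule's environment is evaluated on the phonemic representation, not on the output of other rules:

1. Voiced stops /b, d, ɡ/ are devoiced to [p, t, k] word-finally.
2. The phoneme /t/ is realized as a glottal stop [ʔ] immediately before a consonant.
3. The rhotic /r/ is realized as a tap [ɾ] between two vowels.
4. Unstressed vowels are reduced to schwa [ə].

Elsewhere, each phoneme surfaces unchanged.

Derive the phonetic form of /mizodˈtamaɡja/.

/m/ — not in any rule's target class → [m].
Rule 4 applies to /i/ (between /m/ and /z/: in an unstressed syllable) → [ə].
/z/ (between /i/ and /o/): no rule targets it → [z].
/o/ (between /z/ and /d/): in an unstressed syllable, so rule 4 applies → [ə].
/d/ (between /o/ and /t/) fails the environment for rule 1, so it stays [d].
/t/ — between /d/ and /a/; rule 2 does not apply here → [t].
/a/ (between /t/ and /m/): rule 4 targets it, but not in an unstressed syllable → unchanged [a].
/m/ (between /a/ and /a/) is unaffected → [m].
/a/ (between /m/ and /ɡ/): in an unstressed syllable, so rule 4 applies → [ə].
/ɡ/ (between /a/ and /j/): rule 1 targets it, but not word-finally → unchanged [ɡ].
/j/ (between /ɡ/ and /a/): no rule targets it → [j].
/a/ (word-final): in an unstressed syllable, so rule 4 applies → [ə].

[məzədˈtaməɡjə]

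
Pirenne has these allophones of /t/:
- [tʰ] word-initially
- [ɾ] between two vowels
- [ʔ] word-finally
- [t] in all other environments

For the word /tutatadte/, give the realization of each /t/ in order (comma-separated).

Occurrence 1 (position 1): word-initially → [tʰ].
Occurrence 2 (position 3): between two vowels → [ɾ].
Occurrence 3 (position 5): between two vowels → [ɾ].
Occurrence 4 (position 8): no conditioning environment matches → elsewhere allophone [t].

[tʰ], [ɾ], [ɾ], [t]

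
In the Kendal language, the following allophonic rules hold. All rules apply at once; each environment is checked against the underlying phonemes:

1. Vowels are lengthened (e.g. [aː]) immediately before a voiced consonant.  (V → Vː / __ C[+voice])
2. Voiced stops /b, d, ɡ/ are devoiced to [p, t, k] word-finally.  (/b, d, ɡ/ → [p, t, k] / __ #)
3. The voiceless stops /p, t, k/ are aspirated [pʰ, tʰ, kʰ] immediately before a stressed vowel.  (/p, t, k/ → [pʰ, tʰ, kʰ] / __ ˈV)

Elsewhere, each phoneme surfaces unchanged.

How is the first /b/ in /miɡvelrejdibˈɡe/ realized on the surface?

/b/ (between /i/ and /ɡ/) is in the target of rule 2 but the environment (word-finally) is not met → [b].

[b]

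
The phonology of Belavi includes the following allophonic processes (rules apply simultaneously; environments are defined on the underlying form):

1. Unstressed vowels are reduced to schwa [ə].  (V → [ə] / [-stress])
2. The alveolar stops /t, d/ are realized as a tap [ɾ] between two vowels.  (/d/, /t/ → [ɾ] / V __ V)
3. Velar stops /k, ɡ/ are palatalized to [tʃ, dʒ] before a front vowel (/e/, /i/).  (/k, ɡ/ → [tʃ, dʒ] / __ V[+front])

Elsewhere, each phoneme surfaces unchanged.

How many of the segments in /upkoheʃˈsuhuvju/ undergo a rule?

5

Segments that undergo a rule: /u/ → [ə] (rule 1); /o/ → [ə] (rule 1); /e/ → [ə] (rule 1); /u/ → [ə] (rule 1); /u/ → [ə] (rule 1).
All other segments surface unchanged.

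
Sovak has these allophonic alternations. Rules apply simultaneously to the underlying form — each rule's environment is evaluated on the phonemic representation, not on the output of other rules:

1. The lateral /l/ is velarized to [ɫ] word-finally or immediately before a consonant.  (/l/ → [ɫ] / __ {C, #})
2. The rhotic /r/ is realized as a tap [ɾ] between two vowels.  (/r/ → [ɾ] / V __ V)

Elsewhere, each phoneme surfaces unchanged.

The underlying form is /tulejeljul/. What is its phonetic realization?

[tulejeɫjuɫ]

/t/ — not in any rule's target class → [t].
/u/ stays [u].
/l/ — between /u/ and /e/; rule 1 does not apply here → [l].
/e/ — not in any rule's target class → [e].
/j/ (between /e/ and /e/): no rule targets it → [j].
/e/ — not in any rule's target class → [e].
/l/ (between /e/ and /j/): word-finally or immediately before a consonant, so rule 1 applies → [ɫ].
/j/ stays [j].
/u/ (between /j/ and /l/): no rule targets it → [u].
/l/ (word-final): word-finally or immediately before a consonant, so rule 1 applies → [ɫ].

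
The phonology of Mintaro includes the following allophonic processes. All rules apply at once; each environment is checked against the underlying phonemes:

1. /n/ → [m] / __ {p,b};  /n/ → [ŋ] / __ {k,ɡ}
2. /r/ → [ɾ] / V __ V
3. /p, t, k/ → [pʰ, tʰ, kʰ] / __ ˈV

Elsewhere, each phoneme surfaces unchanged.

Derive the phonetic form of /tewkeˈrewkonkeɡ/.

/t/ (word-initial) fails the environment for rule 3, so it stays [t].
/e/ (between /t/ and /w/) is unaffected → [e].
/w/ — not in any rule's target class → [w].
/k/ (between /w/ and /e/) is in the target of rule 3 but the environment (immediately before a stressed vowel) is not met → [k].
/e/ stays [e].
/r/ (between /e/ and /e/) occurs between two vowels → [ɾ] by rule 2.
/e/ (between /r/ and /w/) is unaffected → [e].
/w/ (between /e/ and /k/) is unaffected → [w].
/k/ (between /w/ and /o/): rule 3 targets it, but not immediately before a stressed vowel → unchanged [k].
/o/ (between /k/ and /n/): no rule targets it → [o].
/n/ — between /o/ and /k/, before a labial or velar stop — surfaces as [ŋ] (rule 1).
/k/ (between /n/ and /e/): rule 3 targets it, but not immediately before a stressed vowel → unchanged [k].
/e/ — not in any rule's target class → [e].
/ɡ/ — not in any rule's target class → [ɡ].

[tewkeˈɾewkoŋkeɡ]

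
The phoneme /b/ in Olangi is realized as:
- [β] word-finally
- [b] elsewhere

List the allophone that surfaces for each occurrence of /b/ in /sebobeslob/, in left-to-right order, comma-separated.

Occurrence 1 (position 3): no conditioning environment matches → elsewhere allophone [b].
Occurrence 2 (position 5): no conditioning environment matches → elsewhere allophone [b].
Occurrence 3 (position 10): word-finally → [β].

[b], [b], [β]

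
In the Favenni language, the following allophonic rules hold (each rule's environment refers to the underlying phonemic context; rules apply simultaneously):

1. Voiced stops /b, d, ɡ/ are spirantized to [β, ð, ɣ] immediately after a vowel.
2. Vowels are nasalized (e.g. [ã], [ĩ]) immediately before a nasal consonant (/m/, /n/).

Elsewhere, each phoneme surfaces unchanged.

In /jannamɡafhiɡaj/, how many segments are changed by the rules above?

Segments that undergo a rule: /a/ → [ã] (rule 2); /a/ → [ã] (rule 2); /ɡ/ → [ɣ] (rule 1).
All other segments surface unchanged.

3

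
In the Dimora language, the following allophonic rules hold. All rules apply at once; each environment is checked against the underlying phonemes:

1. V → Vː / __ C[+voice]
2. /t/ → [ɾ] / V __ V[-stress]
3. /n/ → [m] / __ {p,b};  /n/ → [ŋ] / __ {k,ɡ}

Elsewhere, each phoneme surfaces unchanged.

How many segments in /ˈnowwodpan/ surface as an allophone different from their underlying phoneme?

3

Segments that undergo a rule: /o/ → [oː] (rule 1); /o/ → [oː] (rule 1); /a/ → [aː] (rule 1).
All other segments surface unchanged.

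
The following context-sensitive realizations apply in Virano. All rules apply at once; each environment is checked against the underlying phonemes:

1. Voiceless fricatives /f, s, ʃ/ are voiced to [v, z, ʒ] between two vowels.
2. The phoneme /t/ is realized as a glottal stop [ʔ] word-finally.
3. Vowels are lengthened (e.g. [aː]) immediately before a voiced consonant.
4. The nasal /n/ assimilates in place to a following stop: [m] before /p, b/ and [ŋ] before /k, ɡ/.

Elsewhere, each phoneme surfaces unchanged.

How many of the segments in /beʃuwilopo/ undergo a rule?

3

Segments that undergo a rule: /ʃ/ → [ʒ] (rule 1); /u/ → [uː] (rule 3); /i/ → [iː] (rule 3).
All other segments surface unchanged.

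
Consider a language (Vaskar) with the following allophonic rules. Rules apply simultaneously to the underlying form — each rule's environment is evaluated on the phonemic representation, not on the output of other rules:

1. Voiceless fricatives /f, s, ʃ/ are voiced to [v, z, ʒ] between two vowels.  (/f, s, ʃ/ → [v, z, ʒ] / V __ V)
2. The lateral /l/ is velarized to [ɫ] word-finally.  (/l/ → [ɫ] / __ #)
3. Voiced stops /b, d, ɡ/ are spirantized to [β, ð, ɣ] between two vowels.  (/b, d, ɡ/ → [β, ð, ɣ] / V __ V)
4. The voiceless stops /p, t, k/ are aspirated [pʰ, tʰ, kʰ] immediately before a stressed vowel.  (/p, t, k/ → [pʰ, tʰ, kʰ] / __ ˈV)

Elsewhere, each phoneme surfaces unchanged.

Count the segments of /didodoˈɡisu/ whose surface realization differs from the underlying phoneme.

Segments that undergo a rule: /d/ → [ð] (rule 3); /d/ → [ð] (rule 3); /ɡ/ → [ɣ] (rule 3); /s/ → [z] (rule 1).
All other segments surface unchanged.

4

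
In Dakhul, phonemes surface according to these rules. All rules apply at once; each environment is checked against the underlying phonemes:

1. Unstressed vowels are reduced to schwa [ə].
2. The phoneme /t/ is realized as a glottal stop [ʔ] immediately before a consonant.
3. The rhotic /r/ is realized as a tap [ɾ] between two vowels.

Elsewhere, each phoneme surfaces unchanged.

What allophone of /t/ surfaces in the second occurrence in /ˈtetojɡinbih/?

[t]

/t/ (between /e/ and /o/) is in the target of rule 2 but the environment (immediately before a consonant) is not met → [t].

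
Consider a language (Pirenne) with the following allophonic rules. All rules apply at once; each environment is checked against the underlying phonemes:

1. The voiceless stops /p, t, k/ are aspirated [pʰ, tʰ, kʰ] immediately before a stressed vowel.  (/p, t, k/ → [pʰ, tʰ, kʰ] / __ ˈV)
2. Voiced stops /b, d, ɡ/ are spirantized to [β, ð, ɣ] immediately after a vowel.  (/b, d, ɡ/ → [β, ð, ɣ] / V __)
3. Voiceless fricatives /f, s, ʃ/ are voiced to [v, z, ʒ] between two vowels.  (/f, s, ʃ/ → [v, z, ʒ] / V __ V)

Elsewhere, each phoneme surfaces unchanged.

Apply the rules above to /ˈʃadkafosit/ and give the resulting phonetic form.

/ʃ/ (word-initial): rule 3 targets it, but not between two vowels → unchanged [ʃ].
/a/ — not in any rule's target class → [a].
/d/ (between /a/ and /k/): immediately after a vowel, so rule 2 applies → [ð].
/k/ (between /d/ and /a/) is in the target of rule 1 but the environment (immediately before a stressed vowel) is not met → [k].
/a/ stays [a].
/f/ (between /a/ and /o/): between two vowels, so rule 3 applies → [v].
/o/ (between /f/ and /s/): no rule targets it → [o].
/s/ meets the environment for rule 3 (between two vowels) → [z].
/i/ — not in any rule's target class → [i].
/t/ — word-final; rule 1 does not apply here → [t].

[ˈʃaðkavozit]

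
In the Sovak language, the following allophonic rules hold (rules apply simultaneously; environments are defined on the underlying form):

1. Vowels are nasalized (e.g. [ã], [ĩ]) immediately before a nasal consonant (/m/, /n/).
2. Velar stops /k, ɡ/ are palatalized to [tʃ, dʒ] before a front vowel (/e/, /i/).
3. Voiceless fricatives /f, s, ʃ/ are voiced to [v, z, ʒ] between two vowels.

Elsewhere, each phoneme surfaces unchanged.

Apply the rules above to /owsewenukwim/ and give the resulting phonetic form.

[owsewẽnukwĩm]

/o/ (word-initial) is in the target of rule 1 but the environment (before a nasal consonant) is not met → [o].
/w/ (between /o/ and /s/) is unaffected → [w].
/s/ (between /w/ and /e/) fails the environment for rule 3, so it stays [s].
/e/ (between /s/ and /w/) fails the environment for rule 1, so it stays [e].
/w/ — not in any rule's target class → [w].
/e/ meets the environment for rule 1 (before a nasal consonant) → [ẽ].
/n/ (between /e/ and /u/): no rule targets it → [n].
/u/ — between /n/ and /k/; rule 1 does not apply here → [u].
/k/ (between /u/ and /w/) fails the environment for rule 2, so it stays [k].
/w/ (between /k/ and /i/) is unaffected → [w].
/i/ (between /w/ and /m/) occurs before a nasal consonant → [ĩ] by rule 1.
/m/ (word-final): no rule targets it → [m].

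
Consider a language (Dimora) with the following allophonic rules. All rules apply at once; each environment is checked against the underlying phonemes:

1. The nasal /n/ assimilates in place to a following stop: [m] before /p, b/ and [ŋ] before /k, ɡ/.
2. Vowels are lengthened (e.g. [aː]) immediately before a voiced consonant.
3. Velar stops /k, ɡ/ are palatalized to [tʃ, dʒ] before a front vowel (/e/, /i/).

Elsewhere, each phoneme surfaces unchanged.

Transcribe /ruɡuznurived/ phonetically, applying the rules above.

/r/ (word-initial) is unaffected → [r].
/u/ meets the environment for rule 2 (before a voiced consonant) → [uː].
/ɡ/ (between /u/ and /u/) is in the target of rule 3 but the environment (before a front vowel) is not met → [ɡ].
/u/ — between /ɡ/ and /z/, before a voiced consonant — surfaces as [uː] (rule 2).
/z/ (between /u/ and /n/): no rule targets it → [z].
/n/ (between /z/ and /u/): rule 1 targets it, but not before a labial or velar stop → unchanged [n].
/u/ (between /n/ and /r/): before a voiced consonant, so rule 2 applies → [uː].
/r/ (between /u/ and /i/) is unaffected → [r].
/i/ (between /r/ and /v/) occurs before a voiced consonant → [iː] by rule 2.
/v/ (between /i/ and /e/): no rule targets it → [v].
/e/ meets the environment for rule 2 (before a voiced consonant) → [eː].
/d/ stays [d].

[ruːɡuːznuːriːveːd]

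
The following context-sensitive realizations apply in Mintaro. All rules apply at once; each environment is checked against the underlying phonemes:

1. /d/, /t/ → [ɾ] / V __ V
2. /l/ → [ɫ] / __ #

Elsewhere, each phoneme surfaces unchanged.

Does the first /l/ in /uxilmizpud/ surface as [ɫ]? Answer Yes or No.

/l/ — between /i/ and /m/; rule 2 does not apply here → [l].
The actual realization is [l], not [ɫ].

No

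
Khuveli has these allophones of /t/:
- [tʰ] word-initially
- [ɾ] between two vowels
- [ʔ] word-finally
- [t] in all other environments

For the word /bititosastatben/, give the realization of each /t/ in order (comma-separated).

Occurrence 1 (position 3): between two vowels → [ɾ].
Occurrence 2 (position 5): between two vowels → [ɾ].
Occurrence 3 (position 10): no conditioning environment matches → elsewhere allophone [t].
Occurrence 4 (position 12): no conditioning environment matches → elsewhere allophone [t].

[ɾ], [ɾ], [t], [t]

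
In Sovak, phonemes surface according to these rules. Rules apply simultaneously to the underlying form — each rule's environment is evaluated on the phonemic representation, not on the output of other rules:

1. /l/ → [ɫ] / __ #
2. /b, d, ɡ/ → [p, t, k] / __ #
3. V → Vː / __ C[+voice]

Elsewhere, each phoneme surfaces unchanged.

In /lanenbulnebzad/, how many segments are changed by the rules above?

Segments that undergo a rule: /a/ → [aː] (rule 3); /e/ → [eː] (rule 3); /u/ → [uː] (rule 3); /e/ → [eː] (rule 3); /a/ → [aː] (rule 3); /d/ → [t] (rule 2).
All other segments surface unchanged.

6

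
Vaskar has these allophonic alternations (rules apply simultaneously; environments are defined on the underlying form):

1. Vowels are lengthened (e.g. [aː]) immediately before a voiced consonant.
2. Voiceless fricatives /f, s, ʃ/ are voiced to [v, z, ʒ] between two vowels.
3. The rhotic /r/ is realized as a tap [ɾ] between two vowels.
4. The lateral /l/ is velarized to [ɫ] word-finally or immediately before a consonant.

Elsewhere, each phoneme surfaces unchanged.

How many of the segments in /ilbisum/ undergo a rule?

Segments that undergo a rule: /i/ → [iː] (rule 1); /l/ → [ɫ] (rule 4); /s/ → [z] (rule 2); /u/ → [uː] (rule 1).
All other segments surface unchanged.

4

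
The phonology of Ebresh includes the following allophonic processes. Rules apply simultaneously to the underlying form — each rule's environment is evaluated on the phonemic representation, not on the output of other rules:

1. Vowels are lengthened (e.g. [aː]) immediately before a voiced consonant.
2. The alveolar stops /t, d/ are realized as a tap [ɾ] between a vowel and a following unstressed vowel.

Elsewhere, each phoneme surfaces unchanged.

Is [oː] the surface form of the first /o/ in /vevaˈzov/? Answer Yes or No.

Yes

/o/ (between /z/ and /v/): before a voiced consonant, so rule 1 applies → [oː].
The actual realization is [oː], which matches [oː].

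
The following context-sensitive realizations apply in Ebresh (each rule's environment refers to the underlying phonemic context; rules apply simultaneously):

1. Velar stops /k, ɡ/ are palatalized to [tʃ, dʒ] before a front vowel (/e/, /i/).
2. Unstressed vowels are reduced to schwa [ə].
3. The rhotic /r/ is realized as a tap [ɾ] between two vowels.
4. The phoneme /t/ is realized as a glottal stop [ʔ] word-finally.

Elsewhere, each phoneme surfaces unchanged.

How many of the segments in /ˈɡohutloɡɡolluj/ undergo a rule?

4

Segments that undergo a rule: /u/ → [ə] (rule 2); /o/ → [ə] (rule 2); /o/ → [ə] (rule 2); /u/ → [ə] (rule 2).
All other segments surface unchanged.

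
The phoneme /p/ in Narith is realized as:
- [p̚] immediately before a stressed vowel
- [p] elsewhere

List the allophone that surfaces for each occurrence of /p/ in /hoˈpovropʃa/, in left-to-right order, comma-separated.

[p̚], [p]

Occurrence 1 (position 3): immediately before a stressed vowel → [p̚].
Occurrence 2 (position 8): no conditioning environment matches → elsewhere allophone [p].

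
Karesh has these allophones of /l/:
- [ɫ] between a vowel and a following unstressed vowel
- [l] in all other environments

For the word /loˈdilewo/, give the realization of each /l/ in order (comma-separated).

Occurrence 1 (position 1): no conditioning environment matches → elsewhere allophone [l].
Occurrence 2 (position 5): between a vowel and a following unstressed vowel → [ɫ].

[l], [ɫ]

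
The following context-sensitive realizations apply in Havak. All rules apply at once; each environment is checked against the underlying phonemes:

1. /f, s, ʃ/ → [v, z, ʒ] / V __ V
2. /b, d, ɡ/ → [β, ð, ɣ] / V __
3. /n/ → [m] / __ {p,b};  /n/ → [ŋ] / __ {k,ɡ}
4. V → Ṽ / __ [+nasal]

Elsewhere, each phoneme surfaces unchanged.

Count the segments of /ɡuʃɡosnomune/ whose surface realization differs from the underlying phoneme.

Segments that undergo a rule: /o/ → [õ] (rule 4); /u/ → [ũ] (rule 4).
All other segments surface unchanged.

2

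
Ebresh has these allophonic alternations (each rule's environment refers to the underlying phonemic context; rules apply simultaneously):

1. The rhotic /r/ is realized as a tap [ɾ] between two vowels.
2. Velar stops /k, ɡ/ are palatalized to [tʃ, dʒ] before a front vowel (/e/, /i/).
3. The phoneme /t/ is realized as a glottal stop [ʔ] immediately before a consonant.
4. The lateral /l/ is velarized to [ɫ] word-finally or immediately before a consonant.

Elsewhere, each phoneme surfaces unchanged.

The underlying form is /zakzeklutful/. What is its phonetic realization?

/z/ — not in any rule's target class → [z].
/a/ stays [a].
/k/ (between /a/ and /z/) is in the target of rule 2 but the environment (before a front vowel) is not met → [k].
/z/ stays [z].
/e/ (between /z/ and /k/) is unaffected → [e].
/k/ — between /e/ and /l/; rule 2 does not apply here → [k].
/l/ (between /k/ and /u/) is in the target of rule 4 but the environment (word-finally or immediately before a consonant) is not met → [l].
/u/ (between /l/ and /t/): no rule targets it → [u].
/t/ (between /u/ and /f/) occurs immediately before a consonant → [ʔ] by rule 3.
/f/ (between /t/ and /u/) is unaffected → [f].
/u/ — not in any rule's target class → [u].
/l/ meets the environment for rule 4 (word-finally or immediately before a consonant) → [ɫ].

[zakzekluʔfuɫ]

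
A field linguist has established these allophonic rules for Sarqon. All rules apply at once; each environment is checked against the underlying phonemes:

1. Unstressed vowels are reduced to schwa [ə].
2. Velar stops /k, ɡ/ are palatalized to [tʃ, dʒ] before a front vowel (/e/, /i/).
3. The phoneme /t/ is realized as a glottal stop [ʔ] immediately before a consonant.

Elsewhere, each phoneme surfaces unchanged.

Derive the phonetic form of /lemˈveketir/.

[ləmˈvetʃətər]

/e/ (between /l/ and /m/) occurs in an unstressed syllable → [ə] by rule 1.
/e/ (between /v/ and /k/) is in the target of rule 1 but the environment (in an unstressed syllable) is not met → [e].
Rule 2 applies to /k/ (between /e/ and /e/: before a front vowel) → [tʃ].
/e/ — between /k/ and /t/, in an unstressed syllable — surfaces as [ə] (rule 1).
/t/ — between /e/ and /i/; rule 3 does not apply here → [t].
/i/ (between /t/ and /r/): in an unstressed syllable, so rule 1 applies → [ə].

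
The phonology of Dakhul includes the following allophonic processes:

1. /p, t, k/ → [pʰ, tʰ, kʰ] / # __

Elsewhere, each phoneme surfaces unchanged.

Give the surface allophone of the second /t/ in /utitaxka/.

/t/ (between /i/ and /a/) fails the environment for rule 1, so it stays [t].

[t]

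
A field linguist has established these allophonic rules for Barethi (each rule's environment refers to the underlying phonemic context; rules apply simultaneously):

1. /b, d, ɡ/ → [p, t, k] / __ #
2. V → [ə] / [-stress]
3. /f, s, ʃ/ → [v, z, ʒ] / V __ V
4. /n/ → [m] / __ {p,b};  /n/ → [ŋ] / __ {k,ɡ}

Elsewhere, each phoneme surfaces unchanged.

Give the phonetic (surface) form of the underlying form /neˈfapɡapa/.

/n/ (word-initial) fails the environment for rule 4, so it stays [n].
/e/ (between /n/ and /f/) occurs in an unstressed syllable → [ə] by rule 2.
Rule 3 applies to /f/ (between /e/ and /a/: between two vowels) → [v].
/a/ (between /f/ and /p/) fails the environment for rule 2, so it stays [a].
/p/ — not in any rule's target class → [p].
/ɡ/ (between /p/ and /a/): rule 1 targets it, but not word-finally → unchanged [ɡ].
Rule 2 applies to /a/ (between /ɡ/ and /p/: in an unstressed syllable) → [ə].
/p/ (between /a/ and /a/) is unaffected → [p].
/a/ (word-final): in an unstressed syllable, so rule 2 applies → [ə].

[nəˈvapɡəpə]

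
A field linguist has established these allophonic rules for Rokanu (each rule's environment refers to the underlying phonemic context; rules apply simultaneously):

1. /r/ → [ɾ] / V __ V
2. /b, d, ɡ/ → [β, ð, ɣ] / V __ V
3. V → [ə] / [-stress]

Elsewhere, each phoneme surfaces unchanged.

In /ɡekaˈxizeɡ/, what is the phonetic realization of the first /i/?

[i]

/i/ — between /x/ and /z/; rule 3 does not apply here → [i].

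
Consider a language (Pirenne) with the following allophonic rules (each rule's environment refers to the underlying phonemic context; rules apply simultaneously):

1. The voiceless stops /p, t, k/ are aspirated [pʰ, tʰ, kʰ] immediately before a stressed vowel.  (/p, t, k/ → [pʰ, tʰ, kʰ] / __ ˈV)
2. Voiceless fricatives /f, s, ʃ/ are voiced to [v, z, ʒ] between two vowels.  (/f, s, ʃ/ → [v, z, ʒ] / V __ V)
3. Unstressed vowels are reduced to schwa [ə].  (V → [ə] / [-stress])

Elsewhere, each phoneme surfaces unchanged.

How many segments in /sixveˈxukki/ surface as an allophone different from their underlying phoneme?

Segments that undergo a rule: /i/ → [ə] (rule 3); /e/ → [ə] (rule 3); /i/ → [ə] (rule 3).
All other segments surface unchanged.

3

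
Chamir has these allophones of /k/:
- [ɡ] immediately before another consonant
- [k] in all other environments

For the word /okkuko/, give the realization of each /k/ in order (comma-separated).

Occurrence 1 (position 2): immediately before another consonant → [ɡ].
Occurrence 2 (position 3): no conditioning environment matches → elsewhere allophone [k].
Occurrence 3 (position 5): no conditioning environment matches → elsewhere allophone [k].

[ɡ], [k], [k]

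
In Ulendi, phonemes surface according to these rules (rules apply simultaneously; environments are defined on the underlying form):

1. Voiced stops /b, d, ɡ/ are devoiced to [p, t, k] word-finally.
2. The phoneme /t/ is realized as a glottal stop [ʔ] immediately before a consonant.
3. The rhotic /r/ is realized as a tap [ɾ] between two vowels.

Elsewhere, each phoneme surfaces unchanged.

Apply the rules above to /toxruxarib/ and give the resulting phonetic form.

/t/ (word-initial) fails the environment for rule 2, so it stays [t].
/r/ (between /x/ and /u/) fails the environment for rule 3, so it stays [r].
/r/ (between /a/ and /i/): between two vowels, so rule 3 applies → [ɾ].
/b/ (word-final) occurs word-finally → [p] by rule 1.

[toxruxaɾip]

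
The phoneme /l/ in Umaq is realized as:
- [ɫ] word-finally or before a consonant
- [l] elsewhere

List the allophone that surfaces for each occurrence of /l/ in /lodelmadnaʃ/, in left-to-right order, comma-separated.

[l], [ɫ]

Occurrence 1 (position 1): no conditioning environment matches → elsewhere allophone [l].
Occurrence 2 (position 5): word-finally or before a consonant → [ɫ].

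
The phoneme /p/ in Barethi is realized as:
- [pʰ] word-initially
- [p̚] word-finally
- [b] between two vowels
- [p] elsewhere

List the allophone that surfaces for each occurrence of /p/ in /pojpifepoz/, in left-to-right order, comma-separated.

Occurrence 1 (position 1): word-initially → [pʰ].
Occurrence 2 (position 4): no conditioning environment matches → elsewhere allophone [p].
Occurrence 3 (position 8): between two vowels → [b].

[pʰ], [p], [b]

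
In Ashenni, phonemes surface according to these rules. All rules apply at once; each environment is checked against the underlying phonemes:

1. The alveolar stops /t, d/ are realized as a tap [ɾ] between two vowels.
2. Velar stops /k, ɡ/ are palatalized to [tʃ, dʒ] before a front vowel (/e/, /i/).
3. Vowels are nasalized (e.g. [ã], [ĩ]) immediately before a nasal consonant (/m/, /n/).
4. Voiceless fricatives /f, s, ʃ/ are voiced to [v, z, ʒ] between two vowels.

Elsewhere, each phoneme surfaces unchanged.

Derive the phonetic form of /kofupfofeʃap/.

[kovupfoveʒap]

/k/ (word-initial) is in the target of rule 2 but the environment (before a front vowel) is not met → [k].
/o/ (between /k/ and /f/): rule 3 targets it, but not before a nasal consonant → unchanged [o].
/f/ (between /o/ and /u/) occurs between two vowels → [v] by rule 4.
/u/ (between /f/ and /p/): rule 3 targets it, but not before a nasal consonant → unchanged [u].
/p/ — not in any rule's target class → [p].
/f/ (between /p/ and /o/) fails the environment for rule 4, so it stays [f].
/o/ (between /f/ and /f/): rule 3 targets it, but not before a nasal consonant → unchanged [o].
/f/ meets the environment for rule 4 (between two vowels) → [v].
/e/ — between /f/ and /ʃ/; rule 3 does not apply here → [e].
/ʃ/ meets the environment for rule 4 (between two vowels) → [ʒ].
/a/ (between /ʃ/ and /p/): rule 3 targets it, but not before a nasal consonant → unchanged [a].
/p/ (word-final): no rule targets it → [p].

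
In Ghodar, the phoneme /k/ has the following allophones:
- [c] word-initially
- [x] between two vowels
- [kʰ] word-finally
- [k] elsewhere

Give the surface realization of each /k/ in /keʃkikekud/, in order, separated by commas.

[c], [k], [x], [x]

Occurrence 1 (position 1): word-initially → [c].
Occurrence 2 (position 4): no conditioning environment matches → elsewhere allophone [k].
Occurrence 3 (position 6): between two vowels → [x].
Occurrence 4 (position 8): between two vowels → [x].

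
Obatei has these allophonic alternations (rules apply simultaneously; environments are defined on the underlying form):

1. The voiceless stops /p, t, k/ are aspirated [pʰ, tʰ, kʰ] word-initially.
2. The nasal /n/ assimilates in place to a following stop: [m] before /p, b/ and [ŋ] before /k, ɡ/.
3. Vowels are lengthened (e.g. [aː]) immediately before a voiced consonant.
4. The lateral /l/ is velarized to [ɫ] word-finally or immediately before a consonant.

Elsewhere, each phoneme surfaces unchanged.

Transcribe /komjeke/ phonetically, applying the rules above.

[kʰoːmjeke]

Rule 1 applies to /k/ (word-initial: word-initially) → [kʰ].
/o/ (between /k/ and /m/) occurs before a voiced consonant → [oː] by rule 3.
/m/ — not in any rule's target class → [m].
/j/ (between /m/ and /e/): no rule targets it → [j].
/e/ — between /j/ and /k/; rule 3 does not apply here → [e].
/k/ (between /e/ and /e/): rule 1 targets it, but not word-initially → unchanged [k].
/e/ (word-final): rule 3 targets it, but not before a voiced consonant → unchanged [e].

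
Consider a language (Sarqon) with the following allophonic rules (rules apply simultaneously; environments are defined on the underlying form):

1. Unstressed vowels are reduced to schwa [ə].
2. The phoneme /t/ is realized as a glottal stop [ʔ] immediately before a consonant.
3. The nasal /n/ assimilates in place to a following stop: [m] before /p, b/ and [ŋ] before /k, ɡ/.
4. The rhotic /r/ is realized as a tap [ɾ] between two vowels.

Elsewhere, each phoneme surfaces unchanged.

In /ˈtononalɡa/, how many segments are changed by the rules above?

Segments that undergo a rule: /o/ → [ə] (rule 1); /a/ → [ə] (rule 1); /a/ → [ə] (rule 1).
All other segments surface unchanged.

3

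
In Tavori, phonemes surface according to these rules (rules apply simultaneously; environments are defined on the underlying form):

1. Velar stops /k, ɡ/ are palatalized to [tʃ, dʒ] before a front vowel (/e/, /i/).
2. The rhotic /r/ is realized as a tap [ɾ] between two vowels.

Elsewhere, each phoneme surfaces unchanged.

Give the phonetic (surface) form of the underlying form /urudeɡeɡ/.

/u/ (word-initial) is unaffected → [u].
/r/ (between /u/ and /u/): between two vowels, so rule 2 applies → [ɾ].
/u/ (between /r/ and /d/) is unaffected → [u].
/d/ — not in any rule's target class → [d].
/e/ (between /d/ and /ɡ/): no rule targets it → [e].
Rule 1 applies to /ɡ/ (between /e/ and /e/: before a front vowel) → [dʒ].
/e/ (between /ɡ/ and /ɡ/) is unaffected → [e].
/ɡ/ — word-final; rule 1 does not apply here → [ɡ].

[uɾudedʒeɡ]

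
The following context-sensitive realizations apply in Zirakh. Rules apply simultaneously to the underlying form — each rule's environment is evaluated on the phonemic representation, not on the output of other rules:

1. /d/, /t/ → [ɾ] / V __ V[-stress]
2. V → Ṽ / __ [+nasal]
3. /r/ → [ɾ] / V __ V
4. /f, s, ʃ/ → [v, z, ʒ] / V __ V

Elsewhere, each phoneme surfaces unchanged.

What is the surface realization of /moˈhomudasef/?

[moˈhõmuɾazef]

/m/ — not in any rule's target class → [m].
/o/ (between /m/ and /h/) fails the environment for rule 2, so it stays [o].
/h/ (between /o/ and /o/) is unaffected → [h].
Rule 2 applies to /o/ (between /h/ and /m/: before a nasal consonant) → [õ].
/m/ — not in any rule's target class → [m].
/u/ (between /m/ and /d/) fails the environment for rule 2, so it stays [u].
/d/ (between /u/ and /a/): between a vowel and a following unstressed vowel, so rule 1 applies → [ɾ].
/a/ (between /d/ and /s/) fails the environment for rule 2, so it stays [a].
/s/ (between /a/ and /e/) occurs between two vowels → [z] by rule 4.
/e/ (between /s/ and /f/) is in the target of rule 2 but the environment (before a nasal consonant) is not met → [e].
/f/ (word-final) fails the environment for rule 4, so it stays [f].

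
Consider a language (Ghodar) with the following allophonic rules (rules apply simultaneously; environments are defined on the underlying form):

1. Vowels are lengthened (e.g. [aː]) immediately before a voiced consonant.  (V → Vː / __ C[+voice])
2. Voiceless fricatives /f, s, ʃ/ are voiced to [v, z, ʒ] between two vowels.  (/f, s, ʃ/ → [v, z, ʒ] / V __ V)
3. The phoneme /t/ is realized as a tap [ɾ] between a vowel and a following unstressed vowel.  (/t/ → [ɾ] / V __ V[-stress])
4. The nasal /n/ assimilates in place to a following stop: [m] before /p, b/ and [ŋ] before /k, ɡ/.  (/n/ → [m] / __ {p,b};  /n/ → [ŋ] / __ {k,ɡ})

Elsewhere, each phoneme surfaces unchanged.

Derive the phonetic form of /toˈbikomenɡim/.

/t/ (word-initial) is in the target of rule 3 but the environment (between a vowel and a following unstressed vowel) is not met → [t].
Rule 1 applies to /o/ (between /t/ and /b/: before a voiced consonant) → [oː].
/b/ stays [b].
/i/ (between /b/ and /k/) fails the environment for rule 1, so it stays [i].
/k/ (between /i/ and /o/) is unaffected → [k].
/o/ — between /k/ and /m/, before a voiced consonant — surfaces as [oː] (rule 1).
/m/ (between /o/ and /e/) is unaffected → [m].
/e/ meets the environment for rule 1 (before a voiced consonant) → [eː].
Rule 4 applies to /n/ (between /e/ and /ɡ/: before a labial or velar stop) → [ŋ].
/ɡ/ (between /n/ and /i/): no rule targets it → [ɡ].
/i/ meets the environment for rule 1 (before a voiced consonant) → [iː].
/m/ (word-final) is unaffected → [m].

[toːˈbikoːmeːŋɡiːm]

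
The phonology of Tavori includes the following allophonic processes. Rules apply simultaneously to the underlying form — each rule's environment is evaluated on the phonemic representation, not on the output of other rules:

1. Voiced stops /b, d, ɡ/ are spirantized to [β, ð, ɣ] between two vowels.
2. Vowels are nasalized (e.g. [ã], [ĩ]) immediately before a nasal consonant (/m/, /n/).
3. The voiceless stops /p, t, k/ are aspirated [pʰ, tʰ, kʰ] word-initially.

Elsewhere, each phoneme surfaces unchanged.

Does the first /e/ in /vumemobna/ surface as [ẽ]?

Yes

/e/ (between /m/ and /m/) occurs before a nasal consonant → [ẽ] by rule 2.
The actual realization is [ẽ], which matches [ẽ].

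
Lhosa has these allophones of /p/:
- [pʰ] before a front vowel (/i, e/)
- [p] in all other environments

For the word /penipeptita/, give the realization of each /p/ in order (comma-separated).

[pʰ], [pʰ], [p]

Occurrence 1 (position 1): before a front vowel (/i, e/) → [pʰ].
Occurrence 2 (position 5): before a front vowel (/i, e/) → [pʰ].
Occurrence 3 (position 7): no conditioning environment matches → elsewhere allophone [p].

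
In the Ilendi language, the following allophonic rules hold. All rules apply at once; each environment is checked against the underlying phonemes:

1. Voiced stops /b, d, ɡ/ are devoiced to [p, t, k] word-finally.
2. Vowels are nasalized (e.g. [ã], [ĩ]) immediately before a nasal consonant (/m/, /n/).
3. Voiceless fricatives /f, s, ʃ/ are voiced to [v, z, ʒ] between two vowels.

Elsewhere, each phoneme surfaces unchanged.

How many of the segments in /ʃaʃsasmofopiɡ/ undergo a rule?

Segments that undergo a rule: /f/ → [v] (rule 3); /ɡ/ → [k] (rule 1).
All other segments surface unchanged.

2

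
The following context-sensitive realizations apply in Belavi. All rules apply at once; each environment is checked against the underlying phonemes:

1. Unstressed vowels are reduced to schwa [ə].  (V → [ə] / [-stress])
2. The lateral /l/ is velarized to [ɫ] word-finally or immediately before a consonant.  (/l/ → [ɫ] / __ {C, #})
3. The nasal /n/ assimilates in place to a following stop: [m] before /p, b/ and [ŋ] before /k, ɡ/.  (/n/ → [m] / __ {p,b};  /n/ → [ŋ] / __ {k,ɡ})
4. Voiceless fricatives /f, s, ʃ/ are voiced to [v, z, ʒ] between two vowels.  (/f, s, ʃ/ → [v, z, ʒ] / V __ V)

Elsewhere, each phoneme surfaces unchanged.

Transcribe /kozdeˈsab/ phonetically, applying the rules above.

/o/ — between /k/ and /z/, in an unstressed syllable — surfaces as [ə] (rule 1).
/e/ — between /d/ and /s/, in an unstressed syllable — surfaces as [ə] (rule 1).
/s/ (between /e/ and /a/) occurs between two vowels → [z] by rule 4.
/a/ (between /s/ and /b/) is in the target of rule 1 but the environment (in an unstressed syllable) is not met → [a].

[kəzdəˈzab]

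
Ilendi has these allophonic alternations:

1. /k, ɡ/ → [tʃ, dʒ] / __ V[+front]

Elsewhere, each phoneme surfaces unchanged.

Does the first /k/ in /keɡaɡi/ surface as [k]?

No

/k/ meets the environment for rule 1 (before a front vowel) → [tʃ].
The actual realization is [tʃ], not [k].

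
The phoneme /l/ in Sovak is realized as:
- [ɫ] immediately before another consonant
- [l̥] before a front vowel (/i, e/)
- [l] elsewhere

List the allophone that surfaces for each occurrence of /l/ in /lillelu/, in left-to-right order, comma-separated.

Occurrence 1 (position 1): before a front vowel (/i, e/) → [l̥].
Occurrence 2 (position 3): immediately before another consonant → [ɫ].
Occurrence 3 (position 4): before a front vowel (/i, e/) → [l̥].
Occurrence 4 (position 6): no conditioning environment matches → elsewhere allophone [l].

[l̥], [ɫ], [l̥], [l]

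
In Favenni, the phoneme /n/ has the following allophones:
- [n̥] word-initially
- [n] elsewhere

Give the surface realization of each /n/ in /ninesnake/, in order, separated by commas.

[n̥], [n], [n]

Occurrence 1 (position 1): word-initially → [n̥].
Occurrence 2 (position 3): no conditioning environment matches → elsewhere allophone [n].
Occurrence 3 (position 6): no conditioning environment matches → elsewhere allophone [n].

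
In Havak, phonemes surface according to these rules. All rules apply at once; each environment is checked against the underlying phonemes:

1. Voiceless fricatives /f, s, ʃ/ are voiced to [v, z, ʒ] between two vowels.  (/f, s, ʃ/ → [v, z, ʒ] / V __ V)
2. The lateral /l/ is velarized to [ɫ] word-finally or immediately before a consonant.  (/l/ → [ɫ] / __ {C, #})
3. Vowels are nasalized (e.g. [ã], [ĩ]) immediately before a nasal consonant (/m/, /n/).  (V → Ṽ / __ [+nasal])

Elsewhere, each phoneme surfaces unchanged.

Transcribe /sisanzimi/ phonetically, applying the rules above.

/s/ (word-initial) is in the target of rule 1 but the environment (between two vowels) is not met → [s].
/i/ (between /s/ and /s/) fails the environment for rule 3, so it stays [i].
/s/ — between /i/ and /a/, between two vowels — surfaces as [z] (rule 1).
/a/ meets the environment for rule 3 (before a nasal consonant) → [ã].
/i/ (between /z/ and /m/) occurs before a nasal consonant → [ĩ] by rule 3.
/i/ (word-final) fails the environment for rule 3, so it stays [i].

[sizãnzĩmi]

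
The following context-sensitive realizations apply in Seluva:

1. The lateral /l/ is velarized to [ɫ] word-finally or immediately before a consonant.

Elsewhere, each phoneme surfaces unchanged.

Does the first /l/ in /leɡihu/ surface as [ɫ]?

No

/l/ — word-initial; rule 1 does not apply here → [l].
The actual realization is [l], not [ɫ].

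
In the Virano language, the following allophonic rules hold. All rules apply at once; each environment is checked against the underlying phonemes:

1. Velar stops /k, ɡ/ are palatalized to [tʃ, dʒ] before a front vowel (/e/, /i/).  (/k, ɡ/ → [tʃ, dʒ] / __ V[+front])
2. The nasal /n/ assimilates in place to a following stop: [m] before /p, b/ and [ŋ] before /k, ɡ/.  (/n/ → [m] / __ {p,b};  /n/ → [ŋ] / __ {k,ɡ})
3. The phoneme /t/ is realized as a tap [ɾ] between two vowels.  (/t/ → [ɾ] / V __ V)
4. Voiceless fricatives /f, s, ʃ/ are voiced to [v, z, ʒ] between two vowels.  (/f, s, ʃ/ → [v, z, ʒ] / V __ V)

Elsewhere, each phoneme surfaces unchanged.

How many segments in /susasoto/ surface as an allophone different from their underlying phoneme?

3

Segments that undergo a rule: /s/ → [z] (rule 4); /s/ → [z] (rule 4); /t/ → [ɾ] (rule 3).
All other segments surface unchanged.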